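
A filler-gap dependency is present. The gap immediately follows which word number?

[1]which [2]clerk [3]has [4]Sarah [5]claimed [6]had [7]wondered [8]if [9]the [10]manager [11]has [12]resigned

The displaced element is "which clerk" (word 2).
It is linked across 1 clause boundary (Ø).
It functions as the subject of "wondered", so the gap sits immediately after word 5 ("claimed").
Base order: Sarah has claimed that which clerk had wondered if the manager has resigned.

5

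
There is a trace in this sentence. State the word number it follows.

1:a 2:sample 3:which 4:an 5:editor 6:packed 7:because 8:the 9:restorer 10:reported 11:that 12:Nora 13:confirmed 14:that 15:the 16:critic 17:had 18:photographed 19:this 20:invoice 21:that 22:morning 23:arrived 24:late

6

The displaced element is "a sample" (word 2).
It functions as the direct object of "packed", so the gap sits immediately after word 6 ("packed").
Base order: An editor packed a sample because the restorer reported that Nora confirmed that the critic had photographed this invoice that morning.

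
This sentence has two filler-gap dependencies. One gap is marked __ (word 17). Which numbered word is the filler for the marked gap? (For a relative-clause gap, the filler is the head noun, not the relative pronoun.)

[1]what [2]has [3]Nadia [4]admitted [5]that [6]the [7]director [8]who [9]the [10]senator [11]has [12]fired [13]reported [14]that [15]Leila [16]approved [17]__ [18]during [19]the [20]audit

The marked gap is the direct object of "approved".
Its filler is the fronted wh-phrase "what", at word 1.
(The other dependency links word 7 to a gap after word 12.)

1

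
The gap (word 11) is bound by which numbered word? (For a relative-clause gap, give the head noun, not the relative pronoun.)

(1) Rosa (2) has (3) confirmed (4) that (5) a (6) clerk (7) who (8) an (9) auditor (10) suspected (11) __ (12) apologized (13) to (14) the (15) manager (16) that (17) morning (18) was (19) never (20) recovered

6

The gap at 11 is the subject of "apologized", inside a relative clause.
The relative pronoun is "who" (word 7); it is bound by the head noun immediately before it.
Its filler is the head noun "clerk", at word 6.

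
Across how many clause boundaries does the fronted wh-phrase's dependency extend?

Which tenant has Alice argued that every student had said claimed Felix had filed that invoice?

2

"which tenant" is extracted from the subject of "claimed".
Boundaries crossed, outermost first: [that], [Ø] — 2 in total.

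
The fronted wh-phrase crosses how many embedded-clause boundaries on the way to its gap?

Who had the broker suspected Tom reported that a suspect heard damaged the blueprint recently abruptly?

3

"who" is extracted from the subject of "damaged".
Boundaries crossed, outermost first: [Ø], [that], [Ø] — 3 in total.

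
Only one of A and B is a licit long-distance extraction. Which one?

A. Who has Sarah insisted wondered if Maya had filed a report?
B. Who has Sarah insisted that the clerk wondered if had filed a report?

In B, the wh-phrase is extracted from inside a wh-island (introduced by "if"), which blocks movement.
In A, the extraction path crosses only that-complement boundaries, which are transparent.
So A is grammatical.

A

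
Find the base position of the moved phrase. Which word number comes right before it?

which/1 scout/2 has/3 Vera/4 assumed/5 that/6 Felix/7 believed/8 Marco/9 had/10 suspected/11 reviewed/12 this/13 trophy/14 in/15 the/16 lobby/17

The displaced element is "which scout" (word 2).
It is linked across 3 clause boundaries (that → Ø → Ø).
It functions as the subject of "reviewed", so the gap sits immediately after word 11 ("suspected").
Base order: Vera has assumed that Felix believed Marco had suspected which scout reviewed this trophy in the lobby.

11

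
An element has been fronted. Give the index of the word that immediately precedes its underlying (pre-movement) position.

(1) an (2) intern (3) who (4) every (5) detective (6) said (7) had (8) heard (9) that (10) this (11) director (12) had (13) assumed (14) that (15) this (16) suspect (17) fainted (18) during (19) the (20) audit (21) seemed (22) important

6

The displaced element is "an intern" (word 2).
It is linked across 1 clause boundary (Ø).
It functions as the subject of "heard", so the gap sits immediately after word 6 ("said").
Base order: Every detective said that an intern had heard that this director had assumed that this suspect fainted during the audit.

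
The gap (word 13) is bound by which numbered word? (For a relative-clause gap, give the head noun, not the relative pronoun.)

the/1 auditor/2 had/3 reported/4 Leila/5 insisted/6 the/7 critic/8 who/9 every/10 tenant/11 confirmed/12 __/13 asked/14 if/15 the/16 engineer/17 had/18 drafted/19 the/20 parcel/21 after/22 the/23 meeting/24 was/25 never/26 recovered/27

The gap at 13 is the subject of "asked", inside a relative clause.
The relative pronoun is "who" (word 9); it is bound by the head noun immediately before it.
Its filler is the head noun "critic", at word 8.

8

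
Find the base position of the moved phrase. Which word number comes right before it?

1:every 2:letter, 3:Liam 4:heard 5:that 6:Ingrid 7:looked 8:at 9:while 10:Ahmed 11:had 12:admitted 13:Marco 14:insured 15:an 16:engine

8

The displaced element is "every letter" (word 2).
It is linked across 1 clause boundary (that).
It functions as the object of the preposition "at" of "looked", so the gap sits immediately after word 8 ("at").
Base order: Liam heard that Ingrid looked at every letter while Ahmed had admitted Marco insured an engine.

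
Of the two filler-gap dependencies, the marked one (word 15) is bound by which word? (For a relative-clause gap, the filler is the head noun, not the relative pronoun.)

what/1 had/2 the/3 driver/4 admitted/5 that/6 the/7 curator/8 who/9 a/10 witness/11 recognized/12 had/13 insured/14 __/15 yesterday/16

1

The marked gap is the direct object of "insured".
Its filler is the fronted wh-phrase "what", at word 1.
(The other dependency links word 8 to a gap after word 12.)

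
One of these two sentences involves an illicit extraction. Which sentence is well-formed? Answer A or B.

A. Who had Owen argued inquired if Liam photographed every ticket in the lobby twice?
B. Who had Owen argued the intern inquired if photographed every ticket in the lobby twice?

In B, the wh-phrase is extracted from inside a wh-island (introduced by "if"), which blocks movement.
In A, the extraction path crosses only that-complement boundaries, which are transparent.
So A is grammatical.

A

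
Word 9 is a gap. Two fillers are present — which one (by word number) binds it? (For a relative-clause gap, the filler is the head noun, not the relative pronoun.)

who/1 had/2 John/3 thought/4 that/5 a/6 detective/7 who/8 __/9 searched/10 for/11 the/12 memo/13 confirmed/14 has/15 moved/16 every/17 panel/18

The marked gap is inside the relative clause, the subject of "searched".
Its filler is the head noun "detective" (via "who"), at word 7.
(The other dependency links word 1 to a gap after word 14.)

7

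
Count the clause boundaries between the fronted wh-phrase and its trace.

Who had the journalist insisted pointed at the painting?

1

"who" is extracted from the subject of "pointed".
Boundaries crossed, outermost first: [Ø] — 1 in total.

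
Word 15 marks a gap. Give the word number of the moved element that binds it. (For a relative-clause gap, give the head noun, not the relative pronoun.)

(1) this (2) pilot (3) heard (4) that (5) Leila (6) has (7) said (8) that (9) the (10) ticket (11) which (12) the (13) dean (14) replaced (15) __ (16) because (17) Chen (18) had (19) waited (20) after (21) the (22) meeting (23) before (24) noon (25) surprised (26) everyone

10

The gap at 15 is the object of "replaced", inside a relative clause.
The relative pronoun is "which" (word 11); it is bound by the head noun immediately before it.
Its filler is the head noun "ticket", at word 10.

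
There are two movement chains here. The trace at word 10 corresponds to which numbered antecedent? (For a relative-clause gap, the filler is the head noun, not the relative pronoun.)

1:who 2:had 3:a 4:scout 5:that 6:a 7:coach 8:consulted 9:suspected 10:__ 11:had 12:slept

The marked gap is the subject of "slept".
Its filler is the fronted wh-phrase "who", at word 1.
(The other dependency links word 4 to a gap after word 8.)

1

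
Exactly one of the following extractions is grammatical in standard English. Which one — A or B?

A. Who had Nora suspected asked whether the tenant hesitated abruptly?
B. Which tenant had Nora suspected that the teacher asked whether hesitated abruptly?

A

In B, the wh-phrase is extracted from inside a wh-island (introduced by "whether"), which blocks movement.
In A, the extraction path crosses only that-complement boundaries, which are transparent.
So A is grammatical.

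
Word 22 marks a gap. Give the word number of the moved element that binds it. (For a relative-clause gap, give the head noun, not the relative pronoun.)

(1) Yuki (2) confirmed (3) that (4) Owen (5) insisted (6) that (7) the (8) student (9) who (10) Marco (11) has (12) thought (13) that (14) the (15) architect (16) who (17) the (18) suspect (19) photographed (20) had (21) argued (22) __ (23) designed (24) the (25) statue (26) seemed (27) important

8

The gap at 22 is the subject of "designed", inside a relative clause.
The relative pronoun is "who" (word 9); it is bound by the head noun immediately before it.
Its filler is the head noun "student", at word 8.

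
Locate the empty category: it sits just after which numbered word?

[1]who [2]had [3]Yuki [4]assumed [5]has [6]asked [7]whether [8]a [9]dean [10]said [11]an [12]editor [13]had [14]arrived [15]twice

4

The displaced element is "who" (word 1).
It is linked across 1 clause boundary (Ø).
It functions as the subject of "asked", so the gap sits immediately after word 4 ("assumed").
Base order: Yuki had assumed that who has asked whether a dean said an editor had arrived twice.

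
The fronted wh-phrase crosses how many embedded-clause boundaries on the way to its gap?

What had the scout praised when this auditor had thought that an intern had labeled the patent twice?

"what" originates inside the matrix clause — no clause boundary is crossed.

0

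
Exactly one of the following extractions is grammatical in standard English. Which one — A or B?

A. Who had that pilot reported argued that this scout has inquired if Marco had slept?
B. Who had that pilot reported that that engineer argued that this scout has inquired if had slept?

In B, the wh-phrase is extracted from inside a wh-island (introduced by "if"), which blocks movement.
In A, the extraction path crosses only that-complement boundaries, which are transparent.
So A is grammatical.

A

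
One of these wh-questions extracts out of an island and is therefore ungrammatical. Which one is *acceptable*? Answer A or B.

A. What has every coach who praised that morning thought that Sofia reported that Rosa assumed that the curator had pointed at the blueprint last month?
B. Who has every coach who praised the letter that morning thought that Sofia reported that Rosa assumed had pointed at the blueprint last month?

In A, the wh-phrase is extracted from inside a complex-NP island (relative clause) (introduced by "who"), which blocks movement.
In B, the extraction path crosses only that-complement boundaries, which are transparent.
So B is grammatical.

B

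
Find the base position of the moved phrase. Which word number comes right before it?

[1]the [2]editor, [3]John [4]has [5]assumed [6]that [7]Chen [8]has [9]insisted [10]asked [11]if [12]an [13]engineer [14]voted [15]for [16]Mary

9

The displaced element is "the editor" (word 2).
It is linked across 2 clause boundaries (that → Ø).
It functions as the subject of "asked", so the gap sits immediately after word 9 ("insisted").
Base order: John has assumed that Chen has insisted that the editor asked if an engineer voted for Mary.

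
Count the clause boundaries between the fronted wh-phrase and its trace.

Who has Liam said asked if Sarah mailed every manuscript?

"who" is extracted from the subject of "asked".
Boundaries crossed, outermost first: [Ø] — 1 in total.

1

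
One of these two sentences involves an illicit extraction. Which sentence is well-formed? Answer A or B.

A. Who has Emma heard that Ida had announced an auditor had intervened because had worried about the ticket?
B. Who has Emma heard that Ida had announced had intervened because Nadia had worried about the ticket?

In A, the wh-phrase is extracted from inside an adjunct island (introduced by "because"), which blocks movement.
In B, the extraction path crosses only that-complement boundaries, which are transparent.
So B is grammatical.

B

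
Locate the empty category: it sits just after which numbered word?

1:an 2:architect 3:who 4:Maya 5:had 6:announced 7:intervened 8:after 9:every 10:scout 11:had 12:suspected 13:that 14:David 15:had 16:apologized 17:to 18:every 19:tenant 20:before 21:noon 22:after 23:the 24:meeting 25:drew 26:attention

The displaced element is "an architect" (word 2).
It is linked across 1 clause boundary (Ø).
It functions as the subject of "intervened", so the gap sits immediately after word 6 ("announced").
Base order: Maya had announced that an architect intervened after every scout had suspected that David had apologized to every tenant before noon after the meeting.

6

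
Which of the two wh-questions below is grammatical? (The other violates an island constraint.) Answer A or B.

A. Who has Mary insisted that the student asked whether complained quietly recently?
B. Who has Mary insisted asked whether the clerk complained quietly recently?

B

In A, the wh-phrase is extracted from inside a wh-island (introduced by "whether"), which blocks movement.
In B, the extraction path crosses only that-complement boundaries, which are transparent.
So B is grammatical.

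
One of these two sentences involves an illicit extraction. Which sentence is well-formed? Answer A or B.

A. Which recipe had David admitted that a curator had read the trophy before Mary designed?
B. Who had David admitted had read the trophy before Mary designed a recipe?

In A, the wh-phrase is extracted from inside an adjunct island (introduced by "before"), which blocks movement.
In B, the extraction path crosses only that-complement boundaries, which are transparent.
So B is grammatical.

B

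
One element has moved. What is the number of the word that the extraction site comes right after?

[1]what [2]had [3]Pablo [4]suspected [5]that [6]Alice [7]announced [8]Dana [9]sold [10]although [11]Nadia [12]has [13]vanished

The displaced element is "what" (word 1).
It is linked across 2 clause boundaries (that → Ø).
It functions as the direct object of "sold", so the gap sits immediately after word 9 ("sold").
Base order: Pablo had suspected that Alice announced Dana sold what although Nadia has vanished.

9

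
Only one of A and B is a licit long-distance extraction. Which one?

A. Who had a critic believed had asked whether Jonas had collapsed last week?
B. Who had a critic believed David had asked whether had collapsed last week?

A

In B, the wh-phrase is extracted from inside a wh-island (introduced by "whether"), which blocks movement.
In A, the extraction path crosses only that-complement boundaries, which are transparent.
So A is grammatical.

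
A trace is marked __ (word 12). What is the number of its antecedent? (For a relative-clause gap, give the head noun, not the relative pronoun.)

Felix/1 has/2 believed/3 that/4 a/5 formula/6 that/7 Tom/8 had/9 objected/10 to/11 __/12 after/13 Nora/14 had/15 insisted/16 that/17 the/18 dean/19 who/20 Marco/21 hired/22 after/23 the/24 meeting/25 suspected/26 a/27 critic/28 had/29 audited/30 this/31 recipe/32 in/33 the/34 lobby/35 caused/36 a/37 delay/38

6

The gap at 12 is the prepositional object of "objected", inside a relative clause.
The relative pronoun is "that" (word 7); it is bound by the head noun immediately before it.
Its filler is the head noun "formula", at word 6.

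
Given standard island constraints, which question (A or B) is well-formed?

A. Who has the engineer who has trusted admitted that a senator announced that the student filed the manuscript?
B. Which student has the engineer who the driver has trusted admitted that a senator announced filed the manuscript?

In A, the wh-phrase is extracted from inside a complex-NP island (relative clause) (introduced by "who"), which blocks movement.
In B, the extraction path crosses only that-complement boundaries, which are transparent.
So B is grammatical.

B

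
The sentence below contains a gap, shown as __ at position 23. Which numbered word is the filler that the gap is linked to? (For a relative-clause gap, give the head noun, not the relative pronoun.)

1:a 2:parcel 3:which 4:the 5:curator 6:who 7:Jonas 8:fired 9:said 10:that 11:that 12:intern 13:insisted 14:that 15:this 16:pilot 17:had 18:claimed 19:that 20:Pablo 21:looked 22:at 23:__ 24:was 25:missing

The gap at 23 is the prepositional object of "looked", inside a relative clause.
The relative pronoun is "which" (word 3); it is bound by the head noun immediately before it.
Its filler is the head noun "parcel", at word 2.

2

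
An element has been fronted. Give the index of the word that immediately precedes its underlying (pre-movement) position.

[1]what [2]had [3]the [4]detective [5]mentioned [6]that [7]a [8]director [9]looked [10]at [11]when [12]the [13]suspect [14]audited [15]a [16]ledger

The displaced element is "what" (word 1).
It is linked across 1 clause boundary (that).
It functions as the object of the preposition "at" of "looked", so the gap sits immediately after word 10 ("at").
Base order: The detective had mentioned that a director looked at what when the suspect audited a ledger.

10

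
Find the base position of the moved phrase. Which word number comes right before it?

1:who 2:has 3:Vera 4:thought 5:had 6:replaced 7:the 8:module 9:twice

4

The displaced element is "who" (word 1).
It is linked across 1 clause boundary (Ø).
It functions as the subject of "replaced", so the gap sits immediately after word 4 ("thought").
Base order: Vera has thought that who had replaced the module twice.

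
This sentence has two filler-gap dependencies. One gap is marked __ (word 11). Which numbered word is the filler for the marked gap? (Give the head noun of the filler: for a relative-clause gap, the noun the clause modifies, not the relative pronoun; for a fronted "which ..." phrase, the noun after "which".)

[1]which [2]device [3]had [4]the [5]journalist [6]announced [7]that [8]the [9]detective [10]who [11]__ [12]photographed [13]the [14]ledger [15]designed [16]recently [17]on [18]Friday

9

The marked gap is inside the relative clause, the subject of "photographed".
Its filler is the head noun "detective" (via "who"), at word 9.
(The other dependency links word 2 to a gap after word 15.)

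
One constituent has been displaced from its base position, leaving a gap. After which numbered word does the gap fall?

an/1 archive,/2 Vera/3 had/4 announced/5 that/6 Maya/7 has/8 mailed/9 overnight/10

9

The displaced element is "an archive" (word 2).
It is linked across 1 clause boundary (that).
It functions as the direct object of "mailed", so the gap sits immediately after word 9 ("mailed").
Base order: Vera had announced that Maya has mailed an archive overnight.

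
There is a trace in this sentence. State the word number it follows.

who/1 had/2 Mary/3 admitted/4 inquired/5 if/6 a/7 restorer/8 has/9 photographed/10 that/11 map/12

4

The displaced element is "who" (word 1).
It is linked across 1 clause boundary (Ø).
It functions as the subject of "inquired", so the gap sits immediately after word 4 ("admitted").
Base order: Mary had admitted that who inquired if a restorer has photographed that map.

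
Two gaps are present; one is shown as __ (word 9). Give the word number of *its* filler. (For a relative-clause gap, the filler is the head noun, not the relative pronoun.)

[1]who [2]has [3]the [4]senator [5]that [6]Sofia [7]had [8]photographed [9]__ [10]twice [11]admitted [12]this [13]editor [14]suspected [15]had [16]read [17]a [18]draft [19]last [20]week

4

The marked gap is inside the relative clause, the direct object of "photographed".
Its filler is the head noun "senator" (via "that"), at word 4.
(The other dependency links word 1 to a gap after word 14.)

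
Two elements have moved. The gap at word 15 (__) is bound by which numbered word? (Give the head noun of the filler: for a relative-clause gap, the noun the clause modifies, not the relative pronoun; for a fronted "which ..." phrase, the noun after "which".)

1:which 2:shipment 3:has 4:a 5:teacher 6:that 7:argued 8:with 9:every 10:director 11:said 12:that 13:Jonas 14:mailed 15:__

2

The marked gap is the direct object of "mailed".
Its filler is the fronted wh-phrase "which shipment", at word 2.
(The other dependency links word 5 to a gap after word 6.)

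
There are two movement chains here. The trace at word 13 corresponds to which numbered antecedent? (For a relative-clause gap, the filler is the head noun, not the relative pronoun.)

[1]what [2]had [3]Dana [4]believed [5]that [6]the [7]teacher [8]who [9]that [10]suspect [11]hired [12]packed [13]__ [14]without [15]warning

1

The marked gap is the direct object of "packed".
Its filler is the fronted wh-phrase "what", at word 1.
(The other dependency links word 7 to a gap after word 11.)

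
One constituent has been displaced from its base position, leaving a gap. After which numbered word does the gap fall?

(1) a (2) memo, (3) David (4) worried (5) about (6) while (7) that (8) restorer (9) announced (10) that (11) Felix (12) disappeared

The displaced element is "a memo" (word 2).
It functions as the object of the preposition "about" of "worried", so the gap sits immediately after word 5 ("about").
Base order: David worried about a memo while that restorer announced that Felix disappeared.

5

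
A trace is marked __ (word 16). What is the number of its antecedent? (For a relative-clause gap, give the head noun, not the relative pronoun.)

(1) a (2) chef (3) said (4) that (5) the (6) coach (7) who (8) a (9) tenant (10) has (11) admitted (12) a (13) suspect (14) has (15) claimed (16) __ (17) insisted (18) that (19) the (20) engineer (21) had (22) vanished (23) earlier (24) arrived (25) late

The gap at 16 is the subject of "insisted", inside a relative clause.
The relative pronoun is "who" (word 7); it is bound by the head noun immediately before it.
Its filler is the head noun "coach", at word 6.

6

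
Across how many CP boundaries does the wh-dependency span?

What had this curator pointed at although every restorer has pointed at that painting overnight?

"what" originates inside the matrix clause — no clause boundary is crossed.

0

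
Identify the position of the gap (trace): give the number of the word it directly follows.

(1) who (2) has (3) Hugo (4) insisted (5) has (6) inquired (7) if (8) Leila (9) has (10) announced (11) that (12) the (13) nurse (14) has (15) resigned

4

The displaced element is "who" (word 1).
It is linked across 1 clause boundary (Ø).
It functions as the subject of "inquired", so the gap sits immediately after word 4 ("insisted").
Base order: Hugo has insisted that who has inquired if Leila has announced that the nurse has resigned.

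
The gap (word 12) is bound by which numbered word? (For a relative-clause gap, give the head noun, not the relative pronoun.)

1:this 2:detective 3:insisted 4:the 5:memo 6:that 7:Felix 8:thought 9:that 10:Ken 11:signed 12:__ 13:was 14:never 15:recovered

5

The gap at 12 is the object of "signed", inside a relative clause.
The relative pronoun is "that" (word 6); it is bound by the head noun immediately before it.
Its filler is the head noun "memo", at word 5.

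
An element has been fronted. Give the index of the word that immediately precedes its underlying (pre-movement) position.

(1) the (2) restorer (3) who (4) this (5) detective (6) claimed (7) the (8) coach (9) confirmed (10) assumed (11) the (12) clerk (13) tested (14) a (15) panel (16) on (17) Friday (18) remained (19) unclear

9

The displaced element is "the restorer" (word 2).
It is linked across 2 clause boundaries (Ø → Ø).
It functions as the subject of "assumed", so the gap sits immediately after word 9 ("confirmed").
Base order: This detective claimed the coach confirmed that the restorer assumed the clerk tested a panel on Friday.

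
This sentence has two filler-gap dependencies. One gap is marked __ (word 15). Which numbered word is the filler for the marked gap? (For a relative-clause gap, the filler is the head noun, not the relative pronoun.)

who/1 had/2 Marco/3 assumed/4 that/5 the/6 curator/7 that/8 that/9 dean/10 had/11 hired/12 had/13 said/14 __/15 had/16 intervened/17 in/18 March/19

1

The marked gap is the subject of "intervened".
Its filler is the fronted wh-phrase "who", at word 1.
(The other dependency links word 7 to a gap after word 12.)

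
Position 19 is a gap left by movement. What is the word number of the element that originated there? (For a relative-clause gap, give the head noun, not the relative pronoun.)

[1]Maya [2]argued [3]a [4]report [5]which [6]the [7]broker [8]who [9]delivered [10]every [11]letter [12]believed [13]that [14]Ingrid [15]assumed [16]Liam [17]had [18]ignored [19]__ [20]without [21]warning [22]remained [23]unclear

The gap at 19 is the object of "ignored", inside a relative clause.
The relative pronoun is "which" (word 5); it is bound by the head noun immediately before it.
Its filler is the head noun "report", at word 4.

4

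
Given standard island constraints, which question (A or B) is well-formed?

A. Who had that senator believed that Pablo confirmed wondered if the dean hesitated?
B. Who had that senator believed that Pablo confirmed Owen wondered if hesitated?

In B, the wh-phrase is extracted from inside a wh-island (introduced by "if"), which blocks movement.
In A, the extraction path crosses only that-complement boundaries, which are transparent.
So A is grammatical.

A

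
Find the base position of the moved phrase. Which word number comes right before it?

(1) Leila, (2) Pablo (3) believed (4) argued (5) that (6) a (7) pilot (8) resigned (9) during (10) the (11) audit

3

The displaced element is "Leila" (word 1).
It is linked across 1 clause boundary (Ø).
It functions as the subject of "argued", so the gap sits immediately after word 3 ("believed").
Base order: Pablo believed that Leila argued that a pilot resigned during the audit.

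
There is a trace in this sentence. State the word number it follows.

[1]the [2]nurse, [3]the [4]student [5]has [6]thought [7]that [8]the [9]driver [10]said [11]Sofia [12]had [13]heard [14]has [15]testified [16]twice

The displaced element is "the nurse" (word 2).
It is linked across 3 clause boundaries (that → Ø → Ø).
It functions as the subject of "testified", so the gap sits immediately after word 13 ("heard").
Base order: The student has thought that the driver said Sofia had heard that the nurse has testified twice.

13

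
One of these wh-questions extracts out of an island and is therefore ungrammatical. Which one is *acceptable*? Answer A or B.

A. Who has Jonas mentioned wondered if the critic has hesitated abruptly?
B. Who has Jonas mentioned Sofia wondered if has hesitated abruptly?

A

In B, the wh-phrase is extracted from inside a wh-island (introduced by "if"), which blocks movement.
In A, the extraction path crosses only that-complement boundaries, which are transparent.
So A is grammatical.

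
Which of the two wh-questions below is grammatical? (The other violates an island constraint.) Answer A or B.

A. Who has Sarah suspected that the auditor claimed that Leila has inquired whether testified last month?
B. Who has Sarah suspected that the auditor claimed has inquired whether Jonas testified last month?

In A, the wh-phrase is extracted from inside a wh-island (introduced by "whether"), which blocks movement.
In B, the extraction path crosses only that-complement boundaries, which are transparent.
So B is grammatical.

B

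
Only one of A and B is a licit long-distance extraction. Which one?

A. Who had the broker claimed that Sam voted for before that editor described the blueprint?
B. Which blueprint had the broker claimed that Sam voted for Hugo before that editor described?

In B, the wh-phrase is extracted from inside an adjunct island (introduced by "before"), which blocks movement.
In A, the extraction path crosses only that-complement boundaries, which are transparent.
So A is grammatical.

A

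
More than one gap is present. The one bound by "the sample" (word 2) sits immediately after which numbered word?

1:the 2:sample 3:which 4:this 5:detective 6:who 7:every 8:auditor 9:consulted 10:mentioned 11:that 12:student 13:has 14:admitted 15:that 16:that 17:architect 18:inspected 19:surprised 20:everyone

The displaced element is "the sample" (word 2).
It is linked across 2 clause boundaries (Ø → that).
It functions as the direct object of "inspected", so the gap sits immediately after word 18 ("inspected").
Base order: This detective who every auditor consulted mentioned that student has admitted that that architect inspected the sample.

18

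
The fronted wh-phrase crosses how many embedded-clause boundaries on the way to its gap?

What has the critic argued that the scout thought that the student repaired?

"what" is extracted from the object of "repaired".
Boundaries crossed, outermost first: [that], [that] — 2 in total.

2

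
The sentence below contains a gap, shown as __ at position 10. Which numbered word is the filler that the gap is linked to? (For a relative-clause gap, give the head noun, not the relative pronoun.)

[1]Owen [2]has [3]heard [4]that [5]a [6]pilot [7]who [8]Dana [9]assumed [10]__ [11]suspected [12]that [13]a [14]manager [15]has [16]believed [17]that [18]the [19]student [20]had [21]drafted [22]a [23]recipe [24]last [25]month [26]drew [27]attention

The gap at 10 is the subject of "suspected", inside a relative clause.
The relative pronoun is "who" (word 7); it is bound by the head noun immediately before it.
Its filler is the head noun "pilot", at word 6.

6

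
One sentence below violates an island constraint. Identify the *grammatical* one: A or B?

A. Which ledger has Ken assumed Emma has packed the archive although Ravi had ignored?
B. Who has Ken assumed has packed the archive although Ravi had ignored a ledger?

B

In A, the wh-phrase is extracted from inside an adjunct island (introduced by "although"), which blocks movement.
In B, the extraction path crosses only that-complement boundaries, which are transparent.
So B is grammatical.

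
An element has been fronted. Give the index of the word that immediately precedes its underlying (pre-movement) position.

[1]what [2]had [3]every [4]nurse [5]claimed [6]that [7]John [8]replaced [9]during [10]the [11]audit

8

The displaced element is "what" (word 1).
It is linked across 1 clause boundary (that).
It functions as the direct object of "replaced", so the gap sits immediately after word 8 ("replaced").
Base order: Every nurse had claimed that John replaced what during the audit.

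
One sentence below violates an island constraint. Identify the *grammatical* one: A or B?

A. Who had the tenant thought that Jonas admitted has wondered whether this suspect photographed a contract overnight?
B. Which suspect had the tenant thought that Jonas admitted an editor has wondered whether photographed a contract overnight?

In B, the wh-phrase is extracted from inside a wh-island (introduced by "whether"), which blocks movement.
In A, the extraction path crosses only that-complement boundaries, which are transparent.
So A is grammatical.

A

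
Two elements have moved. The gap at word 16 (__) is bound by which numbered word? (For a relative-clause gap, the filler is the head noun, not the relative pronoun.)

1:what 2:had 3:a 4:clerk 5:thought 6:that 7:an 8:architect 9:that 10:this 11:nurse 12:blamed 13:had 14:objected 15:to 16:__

The marked gap is the object of the preposition "to" of "objected".
Its filler is the fronted wh-phrase "what", at word 1.
(The other dependency links word 8 to a gap after word 12.)

1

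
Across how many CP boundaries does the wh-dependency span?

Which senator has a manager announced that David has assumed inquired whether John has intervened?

"which senator" is extracted from the subject of "inquired".
Boundaries crossed, outermost first: [that], [Ø] — 2 in total.

2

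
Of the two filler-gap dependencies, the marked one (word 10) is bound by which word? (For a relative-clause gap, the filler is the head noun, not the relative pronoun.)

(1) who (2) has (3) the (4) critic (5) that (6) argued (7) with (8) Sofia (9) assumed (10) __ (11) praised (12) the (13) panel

The marked gap is the subject of "praised".
Its filler is the fronted wh-phrase "who", at word 1.
(The other dependency links word 4 to a gap after word 5.)

1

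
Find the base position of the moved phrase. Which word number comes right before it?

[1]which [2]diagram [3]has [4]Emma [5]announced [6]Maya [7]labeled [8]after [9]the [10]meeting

The displaced element is "which diagram" (word 2).
It is linked across 1 clause boundary (Ø).
It functions as the direct object of "labeled", so the gap sits immediately after word 7 ("labeled").
Base order: Emma has announced Maya labeled which diagram after the meeting.

7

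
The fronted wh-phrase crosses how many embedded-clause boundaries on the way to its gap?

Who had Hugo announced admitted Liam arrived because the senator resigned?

"who" is extracted from the subject of "admitted".
Boundaries crossed, outermost first: [Ø] — 1 in total.

1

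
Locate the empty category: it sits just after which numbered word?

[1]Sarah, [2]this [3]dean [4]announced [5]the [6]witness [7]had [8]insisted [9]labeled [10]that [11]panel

The displaced element is "Sarah" (word 1).
It is linked across 2 clause boundaries (Ø → Ø).
It functions as the subject of "labeled", so the gap sits immediately after word 8 ("insisted").
Base order: This dean announced the witness had insisted that Sarah labeled that panel.

8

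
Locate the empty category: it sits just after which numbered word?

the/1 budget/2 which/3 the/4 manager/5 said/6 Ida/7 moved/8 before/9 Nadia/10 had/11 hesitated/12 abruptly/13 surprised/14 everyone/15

8

The displaced element is "the budget" (word 2).
It is linked across 1 clause boundary (Ø).
It functions as the direct object of "moved", so the gap sits immediately after word 8 ("moved").
Base order: The manager said Ida moved the budget before Nadia had hesitated abruptly.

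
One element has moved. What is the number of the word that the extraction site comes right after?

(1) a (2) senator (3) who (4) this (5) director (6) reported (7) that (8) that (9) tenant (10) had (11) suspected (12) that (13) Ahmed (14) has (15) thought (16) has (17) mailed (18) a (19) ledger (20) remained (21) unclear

The displaced element is "a senator" (word 2).
It is linked across 3 clause boundaries (that → that → Ø).
It functions as the subject of "mailed", so the gap sits immediately after word 15 ("thought").
Base order: This director reported that that tenant had suspected that Ahmed has thought a senator has mailed a ledger.

15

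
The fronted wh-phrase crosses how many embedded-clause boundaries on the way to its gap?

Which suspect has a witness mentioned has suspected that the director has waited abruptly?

"which suspect" is extracted from the subject of "suspected".
Boundaries crossed, outermost first: [Ø] — 1 in total.

1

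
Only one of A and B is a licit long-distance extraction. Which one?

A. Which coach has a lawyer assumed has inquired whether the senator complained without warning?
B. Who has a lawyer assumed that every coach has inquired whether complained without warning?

A

In B, the wh-phrase is extracted from inside a wh-island (introduced by "whether"), which blocks movement.
In A, the extraction path crosses only that-complement boundaries, which are transparent.
So A is grammatical.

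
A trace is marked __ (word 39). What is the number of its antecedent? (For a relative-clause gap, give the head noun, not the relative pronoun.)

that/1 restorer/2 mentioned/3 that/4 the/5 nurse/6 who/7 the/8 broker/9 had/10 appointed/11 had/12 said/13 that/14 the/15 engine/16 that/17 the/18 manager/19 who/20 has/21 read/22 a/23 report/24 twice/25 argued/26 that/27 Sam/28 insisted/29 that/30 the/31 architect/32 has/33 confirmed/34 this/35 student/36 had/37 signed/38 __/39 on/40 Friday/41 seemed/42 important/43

16

The gap at 39 is the object of "signed", inside a relative clause.
The relative pronoun is "that" (word 17); it is bound by the head noun immediately before it.
Its filler is the head noun "engine", at word 16.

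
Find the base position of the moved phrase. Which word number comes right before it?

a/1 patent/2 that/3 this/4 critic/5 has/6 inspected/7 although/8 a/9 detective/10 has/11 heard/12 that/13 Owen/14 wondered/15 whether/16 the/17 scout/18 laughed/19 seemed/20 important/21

The displaced element is "a patent" (word 2).
It functions as the direct object of "inspected", so the gap sits immediately after word 7 ("inspected").
Base order: This critic has inspected a patent although a detective has heard that Owen wondered whether the scout laughed.

7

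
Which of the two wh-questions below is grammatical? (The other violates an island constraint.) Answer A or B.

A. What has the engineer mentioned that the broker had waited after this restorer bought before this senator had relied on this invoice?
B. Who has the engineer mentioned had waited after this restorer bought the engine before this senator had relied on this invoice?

B

In A, the wh-phrase is extracted from inside an adjunct island (introduced by "after"), which blocks movement.
In B, the extraction path crosses only that-complement boundaries, which are transparent.
So B is grammatical.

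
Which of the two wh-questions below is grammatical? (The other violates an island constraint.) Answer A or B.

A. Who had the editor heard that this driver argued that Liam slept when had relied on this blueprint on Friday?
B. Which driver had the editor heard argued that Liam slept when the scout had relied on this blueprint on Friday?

In A, the wh-phrase is extracted from inside an adjunct island (introduced by "when"), which blocks movement.
In B, the extraction path crosses only that-complement boundaries, which are transparent.
So B is grammatical.

B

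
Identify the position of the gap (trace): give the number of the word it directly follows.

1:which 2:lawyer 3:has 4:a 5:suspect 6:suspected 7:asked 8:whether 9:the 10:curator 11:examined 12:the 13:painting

The displaced element is "which lawyer" (word 2).
It is linked across 1 clause boundary (Ø).
It functions as the subject of "asked", so the gap sits immediately after word 6 ("suspected").
Base order: A suspect has suspected that which lawyer asked whether the curator examined the painting.

6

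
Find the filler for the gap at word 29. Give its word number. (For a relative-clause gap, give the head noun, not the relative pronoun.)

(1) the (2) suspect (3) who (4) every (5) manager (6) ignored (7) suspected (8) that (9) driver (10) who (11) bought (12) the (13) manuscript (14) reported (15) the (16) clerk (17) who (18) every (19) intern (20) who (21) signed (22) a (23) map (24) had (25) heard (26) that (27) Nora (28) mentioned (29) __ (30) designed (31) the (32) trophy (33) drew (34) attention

16

The gap at 29 is the subject of "designed", inside a relative clause.
The relative pronoun is "who" (word 17); it is bound by the head noun immediately before it.
Its filler is the head noun "clerk", at word 16.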